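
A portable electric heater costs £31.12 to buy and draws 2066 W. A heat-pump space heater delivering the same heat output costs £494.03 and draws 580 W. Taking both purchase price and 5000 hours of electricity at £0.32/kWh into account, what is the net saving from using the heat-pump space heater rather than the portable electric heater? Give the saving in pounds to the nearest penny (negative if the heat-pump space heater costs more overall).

portable electric heater: £31.12 + (2066/1000) kW × 5000 h × £0.32 = £31.12 + £3305.6 = £3336.72
heat-pump space heater: £494.03 + (580/1000) kW × 5000 h × £0.32 = £494.03 + £928 = £1422.03
Saving = £3336.72 − £1422.03 = £1914.69

£1914.69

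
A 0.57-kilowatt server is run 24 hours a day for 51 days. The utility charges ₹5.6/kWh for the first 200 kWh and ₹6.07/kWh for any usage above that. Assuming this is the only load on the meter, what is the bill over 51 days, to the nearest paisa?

Runtime = 24 h × 51 = 1224 h
Energy = 0.57 kW × 1224 h = 697.68 kWh
Tier 1 (0–200 kWh): 200 × ₹5.6 = ₹1120
Above 200 kWh: 497.68 × ₹6.07 = ₹3020.9176
Bill = ₹4140.92

₹4140.92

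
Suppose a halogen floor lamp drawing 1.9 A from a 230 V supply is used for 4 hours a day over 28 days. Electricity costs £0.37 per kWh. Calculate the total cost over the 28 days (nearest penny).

Power = 1.9 A × 230 V = 437 W = 0.437 kW
Runtime = 4 h/day × 28 days = 112 h
Energy = 0.437 kW × 112 h = 48.944 kWh
Cost = 48.944 kWh × £0.37/kWh = £18.11

£18.11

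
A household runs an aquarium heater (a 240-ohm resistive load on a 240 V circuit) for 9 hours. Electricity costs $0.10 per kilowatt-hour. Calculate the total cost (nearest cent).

Power = V²/R = 240²/240 = 240 W = 0.24 kW
Energy = 0.24 kW × 9 h = 2.16 kWh
Cost = 2.16 kWh × $0.10/kWh = $0.22

$0.22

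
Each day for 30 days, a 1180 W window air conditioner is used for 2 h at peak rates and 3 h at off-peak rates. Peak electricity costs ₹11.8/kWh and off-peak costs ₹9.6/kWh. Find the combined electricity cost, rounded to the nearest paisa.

₹1854.96

Peak energy = 1.18 kW × 2 h × 30 = 70.8 kWh
Off-peak energy = 1.18 kW × 3 h × 30 = 106.2 kWh
Cost = 70.8 × ₹11.8 + 106.2 × ₹9.6 = ₹835.44 + ₹1019.52 = ₹1854.96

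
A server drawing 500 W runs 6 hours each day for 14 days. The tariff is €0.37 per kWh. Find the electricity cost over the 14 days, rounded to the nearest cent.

Runtime = 6 h/day × 14 days = 84 h
Energy = 0.5 kW × 84 h = 42 kWh
Cost = 42 kWh × €0.37/kWh = €15.54

€15.54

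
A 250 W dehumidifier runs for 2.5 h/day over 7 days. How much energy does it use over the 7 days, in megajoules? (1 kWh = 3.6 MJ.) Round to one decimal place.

Runtime = 2.5 h/day × 7 days = 17.5 h
Energy = 0.25 kW × 17.5 h = 4.375 kWh
= 4.375 × 3.6 MJ = 15.8 MJ

15.8 MJ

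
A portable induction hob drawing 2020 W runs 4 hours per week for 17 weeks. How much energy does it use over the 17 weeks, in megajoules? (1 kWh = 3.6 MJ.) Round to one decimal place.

494.5 MJ

Runtime = 4 h/week × 17 weeks = 68 h
Energy = 2.02 kW × 68 h = 137.36 kWh
= 137.36 × 3.6 MJ = 494.5 MJ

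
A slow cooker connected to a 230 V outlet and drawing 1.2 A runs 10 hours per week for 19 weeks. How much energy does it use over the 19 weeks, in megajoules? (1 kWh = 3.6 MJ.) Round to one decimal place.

188.8 MJ

Power = 1.2 A × 230 V = 276 W = 0.276 kW
Runtime = 10 h/week × 19 weeks = 190 h
Energy = 0.276 kW × 190 h = 52.44 kWh
= 52.44 × 3.6 MJ = 188.8 MJ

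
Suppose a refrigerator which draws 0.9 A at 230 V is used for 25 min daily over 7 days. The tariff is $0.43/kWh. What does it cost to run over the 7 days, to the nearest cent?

Power = 0.9 A × 230 V = 207 W = 0.207 kW
Runtime = 25 min × 7 = 175 min = 2.916666… h
Energy = 0.207 kW × 2.916666… h = 0.60375 kWh
Cost = 0.60375 kWh × $0.43/kWh = $0.26

$0.26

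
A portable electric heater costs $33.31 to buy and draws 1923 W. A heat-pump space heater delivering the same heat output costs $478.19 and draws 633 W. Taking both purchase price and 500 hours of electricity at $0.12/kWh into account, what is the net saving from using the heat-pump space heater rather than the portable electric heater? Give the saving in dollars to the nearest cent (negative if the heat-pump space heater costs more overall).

portable electric heater: $33.31 + (1923/1000) kW × 500 h × $0.12 = $33.31 + $115.38 = $148.69
heat-pump space heater: $478.19 + (633/1000) kW × 500 h × $0.12 = $478.19 + $37.98 = $516.17
Saving = $148.69 − $516.17 = −$367.48

-$367.48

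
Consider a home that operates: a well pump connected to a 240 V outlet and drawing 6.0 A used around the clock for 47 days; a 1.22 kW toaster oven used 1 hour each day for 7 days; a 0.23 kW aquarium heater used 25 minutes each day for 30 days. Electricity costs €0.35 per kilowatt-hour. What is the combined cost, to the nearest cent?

€572.51

well pump: Power = 6.0 A × 240 V = 1440 W = 1.44 kW
well pump: Runtime = 24 h × 47 = 1128 h
well pump: 1.44 kW × 1128 h = 1624.32 kWh
toaster oven: Runtime = 1 h/day × 7 days = 7 h
toaster oven: 1.22 kW × 7 h = 8.54 kWh
aquarium heater: Runtime = 25 min × 30 = 750 min = 12.5 h
aquarium heater: 0.23 kW × 12.5 h = 2.875 kWh
Total energy = 1635.735 kWh
Cost = 1635.735 × €0.35 = €572.51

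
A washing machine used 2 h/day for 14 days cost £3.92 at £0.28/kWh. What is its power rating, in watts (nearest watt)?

500 W

Energy = £3.92 ÷ £0.28/kWh = 14 kWh
Runtime = 2 h/day × 14 days = 28 h
Power = 14 kWh ÷ 28 h = 0.5 kW = 500 W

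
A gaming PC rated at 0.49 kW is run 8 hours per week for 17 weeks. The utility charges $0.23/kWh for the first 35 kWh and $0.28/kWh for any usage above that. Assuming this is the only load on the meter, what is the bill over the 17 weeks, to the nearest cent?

Runtime = 8 h/week × 17 weeks = 136 h
Energy = 0.49 kW × 136 h = 66.64 kWh
Tier 1 (0–35 kWh): 35 × $0.23 = $8.05
Above 35 kWh: 31.64 × $0.28 = $8.8592
Bill = $16.91

$16.91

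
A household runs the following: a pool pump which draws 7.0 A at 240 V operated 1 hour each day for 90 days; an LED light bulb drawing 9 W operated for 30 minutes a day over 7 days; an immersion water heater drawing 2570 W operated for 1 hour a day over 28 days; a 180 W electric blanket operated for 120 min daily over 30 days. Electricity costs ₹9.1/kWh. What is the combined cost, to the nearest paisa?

pool pump: Power = 7.0 A × 240 V = 1680 W = 1.68 kW
pool pump: Runtime = 1 h/day × 90 days = 90 h
pool pump: 1.68 kW × 90 h = 151.2 kWh
LED light bulb: Runtime = 30 min × 7 = 210 min = 3.5 h
LED light bulb: 0.009 kW × 3.5 h = 0.0315 kWh
immersion water heater: Runtime = 1 h/day × 28 days = 28 h
immersion water heater: 2.57 kW × 28 h = 71.96 kWh
electric blanket: Runtime = 120 min × 30 = 3600 min = 60 h
electric blanket: 0.18 kW × 60 h = 10.8 kWh
Total energy = 233.9915 kWh
Cost = 233.9915 × ₹9.1 = ₹2129.32

₹2129.32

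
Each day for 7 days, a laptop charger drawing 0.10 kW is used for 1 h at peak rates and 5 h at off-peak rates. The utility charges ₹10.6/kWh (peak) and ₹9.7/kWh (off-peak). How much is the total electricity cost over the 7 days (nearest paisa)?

Peak energy = 0.1 kW × 1 h × 7 = 0.7 kWh
Off-peak energy = 0.1 kW × 5 h × 7 = 3.5 kWh
Cost = 0.7 × ₹10.6 + 3.5 × ₹9.7 = ₹7.42 + ₹33.95 = ₹41.37

₹41.37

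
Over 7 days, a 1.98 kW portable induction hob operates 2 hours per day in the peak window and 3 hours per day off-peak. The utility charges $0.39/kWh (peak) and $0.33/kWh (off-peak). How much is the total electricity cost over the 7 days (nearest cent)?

Peak energy = 1.98 kW × 2 h × 7 = 27.72 kWh
Off-peak energy = 1.98 kW × 3 h × 7 = 41.58 kWh
Cost = 27.72 × $0.39 + 41.58 × $0.33 = $10.8108 + $13.7214 = $24.53

$24.53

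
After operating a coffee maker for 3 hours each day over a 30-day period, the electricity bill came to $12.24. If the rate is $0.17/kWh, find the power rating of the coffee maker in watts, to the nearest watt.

800 W

Energy = $12.24 ÷ $0.17/kWh = 72 kWh
Runtime = 3 h/day × 30 days = 90 h
Power = 72 kWh ÷ 90 h = 0.8 kW = 800 W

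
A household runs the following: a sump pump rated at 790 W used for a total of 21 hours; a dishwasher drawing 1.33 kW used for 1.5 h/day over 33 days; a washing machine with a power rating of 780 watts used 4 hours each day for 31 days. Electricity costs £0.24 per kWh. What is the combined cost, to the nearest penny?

£42.99

sump pump: 0.79 kW × 21 h = 16.59 kWh
dishwasher: Runtime = 1.5 h/day × 33 days = 49.5 h
dishwasher: 1.33 kW × 49.5 h = 65.835 kWh
washing machine: Runtime = 4 h/day × 31 days = 124 h
washing machine: 0.78 kW × 124 h = 96.72 kWh
Total energy = 179.145 kWh
Cost = 179.145 × £0.24 = £42.99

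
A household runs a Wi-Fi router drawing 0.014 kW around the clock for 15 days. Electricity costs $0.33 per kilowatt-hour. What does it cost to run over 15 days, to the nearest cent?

Runtime = 24 h × 15 = 360 h
Energy = 0.014 kW × 360 h = 5.04 kWh
Cost = 5.04 kWh × $0.33/kWh = $1.66

$1.66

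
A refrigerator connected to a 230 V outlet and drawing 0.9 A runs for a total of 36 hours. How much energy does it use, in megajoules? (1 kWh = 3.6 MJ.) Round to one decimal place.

26.8 MJ

Power = 0.9 A × 230 V = 207 W = 0.207 kW
Energy = 0.207 kW × 36 h = 7.452 kWh
= 7.452 × 3.6 MJ = 26.8 MJ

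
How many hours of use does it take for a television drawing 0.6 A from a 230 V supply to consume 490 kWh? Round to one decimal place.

3550.7 h

Power = 0.6 A × 230 V = 138 W = 0.138 kW
Hours = 490 kWh ÷ 0.138 kW = 3550.7 h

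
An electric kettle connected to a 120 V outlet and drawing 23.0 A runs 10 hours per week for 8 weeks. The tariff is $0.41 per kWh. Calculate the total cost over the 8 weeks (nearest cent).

$90.53

Power = 23.0 A × 120 V = 2760 W = 2.76 kW
Runtime = 10 h/week × 8 weeks = 80 h
Energy = 2.76 kW × 80 h = 220.8 kWh
Cost = 220.8 kWh × $0.41/kWh = $90.53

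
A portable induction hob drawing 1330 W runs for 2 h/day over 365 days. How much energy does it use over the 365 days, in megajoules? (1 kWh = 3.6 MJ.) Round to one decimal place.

3495.2 MJ

Runtime = 2 h/day × 365 days = 730 h
Energy = 1.33 kW × 730 h = 970.9 kWh
= 970.9 × 3.6 MJ = 3495.2 MJ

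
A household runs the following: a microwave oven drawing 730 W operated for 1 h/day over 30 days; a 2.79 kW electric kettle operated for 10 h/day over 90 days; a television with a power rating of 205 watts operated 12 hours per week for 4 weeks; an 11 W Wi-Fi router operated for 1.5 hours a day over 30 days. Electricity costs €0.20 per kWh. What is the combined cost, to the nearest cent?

€508.65

microwave oven: Runtime = 1 h/day × 30 days = 30 h
microwave oven: 0.73 kW × 30 h = 21.9 kWh
electric kettle: Runtime = 10 h/day × 90 days = 900 h
electric kettle: 2.79 kW × 900 h = 2511 kWh
television: Runtime = 12 h/week × 4 weeks = 48 h
television: 0.205 kW × 48 h = 9.84 kWh
Wi-Fi router: Runtime = 1.5 h/day × 30 days = 45 h
Wi-Fi router: 0.011 kW × 45 h = 0.495 kWh
Total energy = 2543.235 kWh
Cost = 2543.235 × €0.20 = €508.65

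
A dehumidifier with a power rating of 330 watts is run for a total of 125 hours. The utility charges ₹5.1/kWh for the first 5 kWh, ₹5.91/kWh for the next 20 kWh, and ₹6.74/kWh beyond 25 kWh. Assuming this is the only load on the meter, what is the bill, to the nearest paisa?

₹253.23

Energy = 0.33 kW × 125 h = 41.25 kWh
Tier 1 (0–5 kWh): 5 × ₹5.1 = ₹25.5
Tier 2 (5–25 kWh): 20 × ₹5.91 = ₹118.2
Above 25 kWh: 16.25 × ₹6.74 = ₹109.525
Bill = ₹253.23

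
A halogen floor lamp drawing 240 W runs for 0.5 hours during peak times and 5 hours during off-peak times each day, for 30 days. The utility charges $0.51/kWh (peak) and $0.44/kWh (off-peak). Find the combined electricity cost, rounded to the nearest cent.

$17.68

Peak energy = 0.24 kW × 0.5 h × 30 = 3.6 kWh
Off-peak energy = 0.24 kW × 5 h × 30 = 36 kWh
Cost = 3.6 × $0.51 + 36 × $0.44 = $1.836 + $15.84 = $17.68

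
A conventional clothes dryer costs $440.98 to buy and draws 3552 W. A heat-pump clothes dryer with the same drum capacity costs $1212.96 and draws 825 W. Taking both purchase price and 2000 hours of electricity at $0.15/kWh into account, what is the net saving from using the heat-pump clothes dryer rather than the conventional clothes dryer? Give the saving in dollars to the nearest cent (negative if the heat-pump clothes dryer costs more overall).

conventional clothes dryer: $440.98 + (3552/1000) kW × 2000 h × $0.15 = $440.98 + $1065.6 = $1506.58
heat-pump clothes dryer: $1212.96 + (825/1000) kW × 2000 h × $0.15 = $1212.96 + $247.5 = $1460.46
Saving = $1506.58 − $1460.46 = $46.12

$46.12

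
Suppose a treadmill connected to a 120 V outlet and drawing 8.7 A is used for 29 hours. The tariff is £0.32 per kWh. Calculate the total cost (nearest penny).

£9.69

Power = 8.7 A × 120 V = 1044 W = 1.044 kW
Energy = 1.044 kW × 29 h = 30.276 kWh
Cost = 30.276 kWh × £0.32/kWh = £9.69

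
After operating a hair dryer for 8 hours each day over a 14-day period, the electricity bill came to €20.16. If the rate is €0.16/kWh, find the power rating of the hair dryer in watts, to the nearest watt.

Energy = €20.16 ÷ €0.16/kWh = 126 kWh
Runtime = 8 h/day × 14 days = 112 h
Power = 126 kWh ÷ 112 h = 1.125 kW = 1125 W

1125 W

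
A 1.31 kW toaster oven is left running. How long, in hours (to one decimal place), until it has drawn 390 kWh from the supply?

297.7 h

Hours = 390 kWh ÷ 1.31 kW = 297.7 h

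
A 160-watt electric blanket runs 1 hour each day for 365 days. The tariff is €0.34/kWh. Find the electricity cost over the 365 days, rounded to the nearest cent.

€19.86

Runtime = 1 h/day × 365 days = 365 h
Energy = 0.16 kW × 365 h = 58.4 kWh
Cost = 58.4 kWh × €0.34/kWh = €19.86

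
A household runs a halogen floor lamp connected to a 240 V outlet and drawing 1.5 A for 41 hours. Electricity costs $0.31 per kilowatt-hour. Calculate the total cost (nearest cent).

$4.58

Power = 1.5 A × 240 V = 360 W = 0.36 kW
Energy = 0.36 kW × 41 h = 14.76 kWh
Cost = 14.76 kWh × $0.31/kWh = $4.58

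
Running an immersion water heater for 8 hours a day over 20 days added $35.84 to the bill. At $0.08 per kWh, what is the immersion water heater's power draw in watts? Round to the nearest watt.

2800 W

Energy = $35.84 ÷ $0.08/kWh = 448 kWh
Runtime = 8 h/day × 20 days = 160 h
Power = 448 kWh ÷ 160 h = 2.8 kW = 2800 W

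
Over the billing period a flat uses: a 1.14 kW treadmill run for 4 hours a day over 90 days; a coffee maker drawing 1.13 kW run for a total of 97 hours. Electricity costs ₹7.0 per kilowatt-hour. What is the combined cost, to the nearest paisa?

treadmill: Runtime = 4 h/day × 90 days = 360 h
treadmill: 1.14 kW × 360 h = 410.4 kWh
coffee maker: 1.13 kW × 97 h = 109.61 kWh
Total energy = 520.01 kWh
Cost = 520.01 × ₹7.0 = ₹3640.07

₹3640.07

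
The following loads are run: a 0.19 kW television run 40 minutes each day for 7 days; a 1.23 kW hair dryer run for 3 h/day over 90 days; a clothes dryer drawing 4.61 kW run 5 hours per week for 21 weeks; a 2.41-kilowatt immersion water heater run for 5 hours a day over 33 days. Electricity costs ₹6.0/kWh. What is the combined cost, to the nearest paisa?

₹7288.12

television: Runtime = 40 min × 7 = 280 min = 4.666666… h
television: 0.19 kW × 4.666666… h = 0.886666… kWh
hair dryer: Runtime = 3 h/day × 90 days = 270 h
hair dryer: 1.23 kW × 270 h = 332.1 kWh
clothes dryer: Runtime = 5 h/week × 21 weeks = 105 h
clothes dryer: 4.61 kW × 105 h = 484.05 kWh
immersion water heater: Runtime = 5 h/day × 33 days = 165 h
immersion water heater: 2.41 kW × 165 h = 397.65 kWh
Total energy = 1214.686666… kWh
Cost = 1214.686666… × ₹6.0 = ₹7288.12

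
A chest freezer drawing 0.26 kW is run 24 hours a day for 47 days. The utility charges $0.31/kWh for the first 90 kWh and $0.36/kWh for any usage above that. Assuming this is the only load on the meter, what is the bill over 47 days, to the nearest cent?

$101.08

Runtime = 24 h × 47 = 1128 h
Energy = 0.26 kW × 1128 h = 293.28 kWh
Tier 1 (0–90 kWh): 90 × $0.31 = $27.9
Above 90 kWh: 203.28 × $0.36 = $73.1808
Bill = $101.08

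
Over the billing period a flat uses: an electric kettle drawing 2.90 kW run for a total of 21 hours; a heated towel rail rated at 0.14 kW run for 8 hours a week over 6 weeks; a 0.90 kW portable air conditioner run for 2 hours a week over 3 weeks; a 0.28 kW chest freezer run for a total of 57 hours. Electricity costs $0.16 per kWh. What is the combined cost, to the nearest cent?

electric kettle: 2.9 kW × 21 h = 60.9 kWh
heated towel rail: Runtime = 8 h/week × 6 weeks = 48 h
heated towel rail: 0.14 kW × 48 h = 6.72 kWh
portable air conditioner: Runtime = 2 h/week × 3 weeks = 6 h
portable air conditioner: 0.9 kW × 6 h = 5.4 kWh
chest freezer: 0.28 kW × 57 h = 15.96 kWh
Total energy = 88.98 kWh
Cost = 88.98 × $0.16 = $14.24

$14.24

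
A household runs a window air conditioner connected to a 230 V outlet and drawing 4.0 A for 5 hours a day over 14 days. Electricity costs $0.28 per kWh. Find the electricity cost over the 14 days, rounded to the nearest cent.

Power = 4.0 A × 230 V = 920 W = 0.92 kW
Runtime = 5 h/day × 14 days = 70 h
Energy = 0.92 kW × 70 h = 64.4 kWh
Cost = 64.4 kWh × $0.28/kWh = $18.03

$18.03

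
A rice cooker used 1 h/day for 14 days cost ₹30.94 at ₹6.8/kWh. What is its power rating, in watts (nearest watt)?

Energy = ₹30.94 ÷ ₹6.8/kWh = 4.55 kWh
Runtime = 1 h/day × 14 days = 14 h
Power = 4.55 kWh ÷ 14 h = 0.325 kW = 325 W

325 W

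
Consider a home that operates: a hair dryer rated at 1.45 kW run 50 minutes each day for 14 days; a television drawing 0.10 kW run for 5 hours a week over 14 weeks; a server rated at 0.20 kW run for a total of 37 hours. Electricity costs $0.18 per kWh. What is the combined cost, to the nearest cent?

$5.64

hair dryer: Runtime = 50 min × 14 = 700 min = 11.666666… h
hair dryer: 1.45 kW × 11.666666… h = 16.916666… kWh
television: Runtime = 5 h/week × 14 weeks = 70 h
television: 0.1 kW × 70 h = 7 kWh
server: 0.2 kW × 37 h = 7.4 kWh
Total energy = 31.316666… kWh
Cost = 31.316666… × $0.18 = $5.64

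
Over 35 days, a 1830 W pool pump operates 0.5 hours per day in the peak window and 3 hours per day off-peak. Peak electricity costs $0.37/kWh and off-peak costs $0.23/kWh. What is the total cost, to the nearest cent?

Peak energy = 1.83 kW × 0.5 h × 35 = 32.025 kWh
Off-peak energy = 1.83 kW × 3 h × 35 = 192.15 kWh
Cost = 32.025 × $0.37 + 192.15 × $0.23 = $11.84925 + $44.1945 = $56.04

$56.04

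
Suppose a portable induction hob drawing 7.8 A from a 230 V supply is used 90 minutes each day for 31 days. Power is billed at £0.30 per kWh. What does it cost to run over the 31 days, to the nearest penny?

Power = 7.8 A × 230 V = 1794 W = 1.794 kW
Runtime = 90 min × 31 = 2790 min = 46.5 h
Energy = 1.794 kW × 46.5 h = 83.421 kWh
Cost = 83.421 kWh × £0.30/kWh = £25.03

£25.03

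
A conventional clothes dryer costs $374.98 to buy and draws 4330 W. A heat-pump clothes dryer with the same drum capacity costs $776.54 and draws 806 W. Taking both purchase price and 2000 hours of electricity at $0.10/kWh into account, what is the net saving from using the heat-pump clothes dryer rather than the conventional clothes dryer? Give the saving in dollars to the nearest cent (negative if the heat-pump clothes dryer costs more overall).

conventional clothes dryer: $374.98 + (4330/1000) kW × 2000 h × $0.10 = $374.98 + $866 = $1240.98
heat-pump clothes dryer: $776.54 + (806/1000) kW × 2000 h × $0.10 = $776.54 + $161.2 = $937.74
Saving = $1240.98 − $937.74 = $303.24

$303.24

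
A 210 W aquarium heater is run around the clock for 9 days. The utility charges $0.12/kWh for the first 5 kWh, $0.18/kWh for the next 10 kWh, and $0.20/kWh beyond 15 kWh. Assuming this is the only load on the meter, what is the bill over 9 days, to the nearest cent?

$8.47

Runtime = 24 h × 9 = 216 h
Energy = 0.21 kW × 216 h = 45.36 kWh
Tier 1 (0–5 kWh): 5 × $0.12 = $0.6
Tier 2 (5–15 kWh): 10 × $0.18 = $1.8
Above 15 kWh: 30.36 × $0.20 = $6.072
Bill = $8.47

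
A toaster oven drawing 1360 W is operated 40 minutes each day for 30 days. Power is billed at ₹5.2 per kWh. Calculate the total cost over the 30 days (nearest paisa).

₹141.44

Runtime = 40 min × 30 = 1200 min = 20 h
Energy = 1.36 kW × 20 h = 27.2 kWh
Cost = 27.2 kWh × ₹5.2/kWh = ₹141.44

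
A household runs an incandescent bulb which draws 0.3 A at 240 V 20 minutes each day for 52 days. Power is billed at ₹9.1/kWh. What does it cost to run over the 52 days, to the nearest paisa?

₹11.36

Power = 0.3 A × 240 V = 72 W = 0.072 kW
Runtime = 20 min × 52 = 1040 min = 17.333333… h
Energy = 0.072 kW × 17.333333… h = 1.248 kWh
Cost = 1.248 kWh × ₹9.1/kWh = ₹11.36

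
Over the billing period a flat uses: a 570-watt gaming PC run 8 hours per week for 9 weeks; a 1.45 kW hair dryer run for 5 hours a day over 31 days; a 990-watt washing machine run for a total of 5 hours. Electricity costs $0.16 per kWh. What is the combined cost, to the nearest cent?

gaming PC: Runtime = 8 h/week × 9 weeks = 72 h
gaming PC: 0.57 kW × 72 h = 41.04 kWh
hair dryer: Runtime = 5 h/day × 31 days = 155 h
hair dryer: 1.45 kW × 155 h = 224.75 kWh
washing machine: 0.99 kW × 5 h = 4.95 kWh
Total energy = 270.74 kWh
Cost = 270.74 × $0.16 = $43.32

$43.32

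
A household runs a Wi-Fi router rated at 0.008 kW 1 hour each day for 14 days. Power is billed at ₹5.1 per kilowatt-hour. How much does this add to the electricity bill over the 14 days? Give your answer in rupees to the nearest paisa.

Runtime = 1 h/day × 14 days = 14 h
Energy = 0.008 kW × 14 h = 0.112 kWh
Cost = 0.112 kWh × ₹5.1/kWh = ₹0.57

₹0.57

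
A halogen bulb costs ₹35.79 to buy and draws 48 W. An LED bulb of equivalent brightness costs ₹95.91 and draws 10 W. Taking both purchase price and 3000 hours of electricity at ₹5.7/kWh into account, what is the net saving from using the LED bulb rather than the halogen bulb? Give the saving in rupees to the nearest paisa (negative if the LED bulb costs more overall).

₹589.68

halogen bulb: ₹35.79 + (48/1000) kW × 3000 h × ₹5.7 = ₹35.79 + ₹820.8 = ₹856.59
LED bulb: ₹95.91 + (10/1000) kW × 3000 h × ₹5.7 = ₹95.91 + ₹171 = ₹266.91
Saving = ₹856.59 − ₹266.91 = ₹589.68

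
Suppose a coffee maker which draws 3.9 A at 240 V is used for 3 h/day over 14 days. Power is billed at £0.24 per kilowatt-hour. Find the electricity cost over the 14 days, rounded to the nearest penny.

£9.43

Power = 3.9 A × 240 V = 936 W = 0.936 kW
Runtime = 3 h/day × 14 days = 42 h
Energy = 0.936 kW × 42 h = 39.312 kWh
Cost = 39.312 kWh × £0.24/kWh = £9.43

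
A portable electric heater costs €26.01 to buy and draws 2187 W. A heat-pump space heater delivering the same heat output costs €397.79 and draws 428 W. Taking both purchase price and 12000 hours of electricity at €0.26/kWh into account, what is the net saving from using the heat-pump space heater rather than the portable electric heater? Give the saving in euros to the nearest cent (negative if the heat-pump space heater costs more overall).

€5116.30

portable electric heater: €26.01 + (2187/1000) kW × 12000 h × €0.26 = €26.01 + €6823.44 = €6849.45
heat-pump space heater: €397.79 + (428/1000) kW × 12000 h × €0.26 = €397.79 + €1335.36 = €1733.15
Saving = €6849.45 − €1733.15 = €5116.3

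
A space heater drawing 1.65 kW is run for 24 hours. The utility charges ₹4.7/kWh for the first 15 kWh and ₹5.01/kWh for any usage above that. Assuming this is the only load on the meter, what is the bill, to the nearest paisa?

₹193.75

Energy = 1.65 kW × 24 h = 39.6 kWh
Tier 1 (0–15 kWh): 15 × ₹4.7 = ₹70.5
Above 15 kWh: 24.6 × ₹5.01 = ₹123.246
Bill = ₹193.75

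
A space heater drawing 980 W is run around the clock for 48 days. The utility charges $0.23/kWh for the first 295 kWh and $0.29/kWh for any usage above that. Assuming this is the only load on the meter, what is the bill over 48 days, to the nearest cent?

$309.70

Runtime = 24 h × 48 = 1152 h
Energy = 0.98 kW × 1152 h = 1128.96 kWh
Tier 1 (0–295 kWh): 295 × $0.23 = $67.85
Above 295 kWh: 833.96 × $0.29 = $241.8484
Bill = $309.70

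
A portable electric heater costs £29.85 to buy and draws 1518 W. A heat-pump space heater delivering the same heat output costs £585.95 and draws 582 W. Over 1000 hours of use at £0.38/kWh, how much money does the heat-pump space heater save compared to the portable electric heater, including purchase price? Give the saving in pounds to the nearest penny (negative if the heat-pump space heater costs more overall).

-£200.42

portable electric heater: £29.85 + (1518/1000) kW × 1000 h × £0.38 = £29.85 + £576.84 = £606.69
heat-pump space heater: £585.95 + (582/1000) kW × 1000 h × £0.38 = £585.95 + £221.16 = £807.11
Saving = £606.69 − £807.11 = −£200.42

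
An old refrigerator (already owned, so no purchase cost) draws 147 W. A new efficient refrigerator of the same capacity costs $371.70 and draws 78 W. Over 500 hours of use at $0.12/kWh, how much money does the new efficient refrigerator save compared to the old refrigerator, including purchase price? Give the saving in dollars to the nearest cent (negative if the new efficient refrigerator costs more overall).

-$367.56

old refrigerator: $0.00 + (147/1000) kW × 500 h × $0.12 = $0.00 + $8.82 = $8.82
new efficient refrigerator: $371.70 + (78/1000) kW × 500 h × $0.12 = $371.70 + $4.68 = $376.38
Saving = $8.82 − $376.38 = −$367.56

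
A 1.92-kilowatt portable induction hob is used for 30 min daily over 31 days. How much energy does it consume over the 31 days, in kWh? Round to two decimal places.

29.76 kWh

Runtime = 30 min × 31 = 930 min = 15.5 h
Energy = 1.92 kW × 15.5 h = 29.76 kWh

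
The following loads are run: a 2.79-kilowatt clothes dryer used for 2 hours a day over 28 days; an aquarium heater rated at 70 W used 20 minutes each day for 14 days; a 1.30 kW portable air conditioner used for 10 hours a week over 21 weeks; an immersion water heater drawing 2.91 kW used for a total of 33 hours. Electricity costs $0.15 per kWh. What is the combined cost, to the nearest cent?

clothes dryer: Runtime = 2 h/day × 28 days = 56 h
clothes dryer: 2.79 kW × 56 h = 156.24 kWh
aquarium heater: Runtime = 20 min × 14 = 280 min = 4.666666… h
aquarium heater: 0.07 kW × 4.666666… h = 0.326666… kWh
portable air conditioner: Runtime = 10 h/week × 21 weeks = 210 h
portable air conditioner: 1.3 kW × 210 h = 273 kWh
immersion water heater: 2.91 kW × 33 h = 96.03 kWh
Total energy = 525.596666… kWh
Cost = 525.596666… × $0.15 = $78.84

$78.84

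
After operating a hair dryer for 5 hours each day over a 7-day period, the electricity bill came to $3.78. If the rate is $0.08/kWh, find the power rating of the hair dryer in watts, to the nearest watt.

1350 W

Energy = $3.78 ÷ $0.08/kWh = 47.25 kWh
Runtime = 5 h/day × 7 days = 35 h
Power = 47.25 kWh ÷ 35 h = 1.35 kW = 1350 W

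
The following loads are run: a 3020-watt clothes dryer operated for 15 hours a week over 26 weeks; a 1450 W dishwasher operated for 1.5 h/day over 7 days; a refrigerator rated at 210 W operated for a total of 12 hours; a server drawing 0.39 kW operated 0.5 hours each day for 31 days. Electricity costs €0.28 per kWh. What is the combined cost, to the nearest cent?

clothes dryer: Runtime = 15 h/week × 26 weeks = 390 h
clothes dryer: 3.02 kW × 390 h = 1177.8 kWh
dishwasher: Runtime = 1.5 h/day × 7 days = 10.5 h
dishwasher: 1.45 kW × 10.5 h = 15.225 kWh
refrigerator: 0.21 kW × 12 h = 2.52 kWh
server: Runtime = 0.5 h/day × 31 days = 15.5 h
server: 0.39 kW × 15.5 h = 6.045 kWh
Total energy = 1201.59 kWh
Cost = 1201.59 × €0.28 = €336.45

€336.45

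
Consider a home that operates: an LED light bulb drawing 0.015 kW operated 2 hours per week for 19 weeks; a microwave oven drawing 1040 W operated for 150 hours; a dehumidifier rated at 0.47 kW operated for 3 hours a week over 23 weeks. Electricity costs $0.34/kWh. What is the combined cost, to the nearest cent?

$64.26

LED light bulb: Runtime = 2 h/week × 19 weeks = 38 h
LED light bulb: 0.015 kW × 38 h = 0.57 kWh
microwave oven: 1.04 kW × 150 h = 156 kWh
dehumidifier: Runtime = 3 h/week × 23 weeks = 69 h
dehumidifier: 0.47 kW × 69 h = 32.43 kWh
Total energy = 189 kWh
Cost = 189 × $0.34 = $64.26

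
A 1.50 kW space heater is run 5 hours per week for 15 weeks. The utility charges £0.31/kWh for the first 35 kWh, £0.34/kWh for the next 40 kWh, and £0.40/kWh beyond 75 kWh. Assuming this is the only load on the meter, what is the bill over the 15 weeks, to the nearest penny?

Runtime = 5 h/week × 15 weeks = 75 h
Energy = 1.5 kW × 75 h = 112.5 kWh
Tier 1 (0–35 kWh): 35 × £0.31 = £10.85
Tier 2 (35–75 kWh): 40 × £0.34 = £13.6
Above 75 kWh: 37.5 × £0.40 = £15
Bill = £39.45

£39.45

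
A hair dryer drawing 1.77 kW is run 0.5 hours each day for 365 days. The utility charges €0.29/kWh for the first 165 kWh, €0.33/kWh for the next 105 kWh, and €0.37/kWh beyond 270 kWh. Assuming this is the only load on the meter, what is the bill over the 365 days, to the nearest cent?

€102.12

Runtime = 0.5 h/day × 365 days = 182.5 h
Energy = 1.77 kW × 182.5 h = 323.025 kWh
Tier 1 (0–165 kWh): 165 × €0.29 = €47.85
Tier 2 (165–270 kWh): 105 × €0.33 = €34.65
Above 270 kWh: 53.025 × €0.37 = €19.61925
Bill = €102.12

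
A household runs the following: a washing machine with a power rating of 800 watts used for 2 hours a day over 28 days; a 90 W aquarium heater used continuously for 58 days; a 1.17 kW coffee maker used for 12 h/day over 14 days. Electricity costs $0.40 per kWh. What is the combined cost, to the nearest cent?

$146.66

washing machine: Runtime = 2 h/day × 28 days = 56 h
washing machine: 0.8 kW × 56 h = 44.8 kWh
aquarium heater: Runtime = 24 h × 58 = 1392 h
aquarium heater: 0.09 kW × 1392 h = 125.28 kWh
coffee maker: Runtime = 12 h/day × 14 days = 168 h
coffee maker: 1.17 kW × 168 h = 196.56 kWh
Total energy = 366.64 kWh
Cost = 366.64 × $0.40 = $146.66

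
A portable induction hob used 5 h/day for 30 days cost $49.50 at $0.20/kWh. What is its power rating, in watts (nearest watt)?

1650 W

Energy = $49.50 ÷ $0.20/kWh = 247.5 kWh
Runtime = 5 h/day × 30 days = 150 h
Power = 247.5 kWh ÷ 150 h = 1.65 kW = 1650 W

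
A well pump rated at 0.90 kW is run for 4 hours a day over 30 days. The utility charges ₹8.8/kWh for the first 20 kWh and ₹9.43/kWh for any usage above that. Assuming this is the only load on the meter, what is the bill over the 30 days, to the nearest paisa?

₹1005.84

Runtime = 4 h/day × 30 days = 120 h
Energy = 0.9 kW × 120 h = 108 kWh
Tier 1 (0–20 kWh): 20 × ₹8.8 = ₹176
Above 20 kWh: 88 × ₹9.43 = ₹829.84
Bill = ₹1005.84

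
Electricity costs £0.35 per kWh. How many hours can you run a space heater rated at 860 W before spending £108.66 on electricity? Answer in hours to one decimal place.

361.0 h

Energy available = £108.66 ÷ £0.35/kWh = 310.4571 kWh
Hours = 310.4571 kWh ÷ 0.86 kW = 361.0 h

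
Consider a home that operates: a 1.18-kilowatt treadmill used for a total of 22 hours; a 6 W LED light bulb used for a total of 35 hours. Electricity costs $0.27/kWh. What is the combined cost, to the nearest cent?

$7.07

treadmill: 1.18 kW × 22 h = 25.96 kWh
LED light bulb: 0.006 kW × 35 h = 0.21 kWh
Total energy = 26.17 kWh
Cost = 26.17 × $0.27 = $7.07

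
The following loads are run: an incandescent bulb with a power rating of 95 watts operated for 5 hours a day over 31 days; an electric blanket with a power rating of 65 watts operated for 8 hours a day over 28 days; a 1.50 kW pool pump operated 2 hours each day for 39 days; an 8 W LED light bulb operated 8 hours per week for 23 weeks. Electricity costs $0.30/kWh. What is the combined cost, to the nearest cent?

$44.33

incandescent bulb: Runtime = 5 h/day × 31 days = 155 h
incandescent bulb: 0.095 kW × 155 h = 14.725 kWh
electric blanket: Runtime = 8 h/day × 28 days = 224 h
electric blanket: 0.065 kW × 224 h = 14.56 kWh
pool pump: Runtime = 2 h/day × 39 days = 78 h
pool pump: 1.5 kW × 78 h = 117 kWh
LED light bulb: Runtime = 8 h/week × 23 weeks = 184 h
LED light bulb: 0.008 kW × 184 h = 1.472 kWh
Total energy = 147.757 kWh
Cost = 147.757 × $0.30 = $44.33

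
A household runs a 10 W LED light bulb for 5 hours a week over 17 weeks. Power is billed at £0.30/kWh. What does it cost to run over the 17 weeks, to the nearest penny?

£0.26

Runtime = 5 h/week × 17 weeks = 85 h
Energy = 0.01 kW × 85 h = 0.85 kWh
Cost = 0.85 kWh × £0.30/kWh = £0.26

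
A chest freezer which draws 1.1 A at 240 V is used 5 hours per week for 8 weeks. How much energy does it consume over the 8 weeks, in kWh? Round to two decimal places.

10.56 kWh

Power = 1.1 A × 240 V = 264 W = 0.264 kW
Runtime = 5 h/week × 8 weeks = 40 h
Energy = 0.264 kW × 40 h = 10.56 kWh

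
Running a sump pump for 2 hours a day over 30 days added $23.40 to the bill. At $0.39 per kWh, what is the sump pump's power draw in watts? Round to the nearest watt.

Energy = $23.40 ÷ $0.39/kWh = 60 kWh
Runtime = 2 h/day × 30 days = 60 h
Power = 60 kWh ÷ 60 h = 1 kW = 1000 W

1000 W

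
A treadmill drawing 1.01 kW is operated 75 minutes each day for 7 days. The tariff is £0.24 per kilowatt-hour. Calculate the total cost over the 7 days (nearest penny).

£2.12

Runtime = 75 min × 7 = 525 min = 8.75 h
Energy = 1.01 kW × 8.75 h = 8.8375 kWh
Cost = 8.8375 kWh × £0.24/kWh = £2.12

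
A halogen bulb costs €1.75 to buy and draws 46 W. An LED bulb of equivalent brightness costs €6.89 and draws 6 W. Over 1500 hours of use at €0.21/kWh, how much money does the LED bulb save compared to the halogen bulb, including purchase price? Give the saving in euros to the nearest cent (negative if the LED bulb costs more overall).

€7.46

halogen bulb: €1.75 + (46/1000) kW × 1500 h × €0.21 = €1.75 + €14.49 = €16.24
LED bulb: €6.89 + (6/1000) kW × 1500 h × €0.21 = €6.89 + €1.89 = €8.78
Saving = €16.24 − €8.78 = €7.46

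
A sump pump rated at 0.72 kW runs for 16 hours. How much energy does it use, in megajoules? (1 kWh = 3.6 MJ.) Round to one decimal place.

Energy = 0.72 kW × 16 h = 11.52 kWh
= 11.52 × 3.6 MJ = 41.5 MJ

41.5 MJ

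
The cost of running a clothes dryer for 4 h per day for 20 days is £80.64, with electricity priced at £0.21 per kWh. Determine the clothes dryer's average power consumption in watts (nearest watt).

4800 W

Energy = £80.64 ÷ £0.21/kWh = 384 kWh
Runtime = 4 h/day × 20 days = 80 h
Power = 384 kWh ÷ 80 h = 4.8 kW = 4800 W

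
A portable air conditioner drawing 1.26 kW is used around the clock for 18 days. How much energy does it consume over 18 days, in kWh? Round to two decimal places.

544.32 kWh

Runtime = 24 h × 18 = 432 h
Energy = 1.26 kW × 432 h = 544.32 kWh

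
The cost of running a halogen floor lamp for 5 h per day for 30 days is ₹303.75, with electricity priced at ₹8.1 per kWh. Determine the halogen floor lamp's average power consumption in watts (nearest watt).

250 W

Energy = ₹303.75 ÷ ₹8.1/kWh = 37.5 kWh
Runtime = 5 h/day × 30 days = 150 h
Power = 37.5 kWh ÷ 150 h = 0.25 kW = 250 W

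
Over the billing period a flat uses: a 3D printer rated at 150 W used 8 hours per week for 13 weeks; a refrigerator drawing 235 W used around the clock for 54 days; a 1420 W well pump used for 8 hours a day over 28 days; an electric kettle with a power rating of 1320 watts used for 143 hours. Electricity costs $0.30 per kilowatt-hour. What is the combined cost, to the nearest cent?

3D printer: Runtime = 8 h/week × 13 weeks = 104 h
3D printer: 0.15 kW × 104 h = 15.6 kWh
refrigerator: Runtime = 24 h × 54 = 1296 h
refrigerator: 0.235 kW × 1296 h = 304.56 kWh
well pump: Runtime = 8 h/day × 28 days = 224 h
well pump: 1.42 kW × 224 h = 318.08 kWh
electric kettle: 1.32 kW × 143 h = 188.76 kWh
Total energy = 827 kWh
Cost = 827 × $0.30 = $248.10

$248.10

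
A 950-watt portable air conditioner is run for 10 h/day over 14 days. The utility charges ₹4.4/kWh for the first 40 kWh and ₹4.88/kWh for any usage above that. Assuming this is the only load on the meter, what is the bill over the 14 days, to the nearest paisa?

Runtime = 10 h/day × 14 days = 140 h
Energy = 0.95 kW × 140 h = 133 kWh
Tier 1 (0–40 kWh): 40 × ₹4.4 = ₹176
Above 40 kWh: 93 × ₹4.88 = ₹453.84
Bill = ₹629.84

₹629.84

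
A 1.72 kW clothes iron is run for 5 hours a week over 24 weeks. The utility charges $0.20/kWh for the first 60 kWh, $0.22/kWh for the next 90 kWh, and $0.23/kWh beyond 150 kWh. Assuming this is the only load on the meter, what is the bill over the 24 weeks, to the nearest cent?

Runtime = 5 h/week × 24 weeks = 120 h
Energy = 1.72 kW × 120 h = 206.4 kWh
Tier 1 (0–60 kWh): 60 × $0.20 = $12
Tier 2 (60–150 kWh): 90 × $0.22 = $19.8
Above 150 kWh: 56.4 × $0.23 = $12.972
Bill = $44.77

$44.77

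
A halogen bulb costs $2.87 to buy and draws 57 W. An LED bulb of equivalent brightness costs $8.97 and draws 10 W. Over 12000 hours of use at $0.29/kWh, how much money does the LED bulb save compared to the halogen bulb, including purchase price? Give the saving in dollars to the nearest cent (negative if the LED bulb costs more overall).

$157.46

halogen bulb: $2.87 + (57/1000) kW × 12000 h × $0.29 = $2.87 + $198.36 = $201.23
LED bulb: $8.97 + (10/1000) kW × 12000 h × $0.29 = $8.97 + $34.8 = $43.77
Saving = $201.23 − $43.77 = $157.46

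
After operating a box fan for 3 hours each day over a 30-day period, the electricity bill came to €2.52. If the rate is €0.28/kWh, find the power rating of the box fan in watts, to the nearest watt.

100 W

Energy = €2.52 ÷ €0.28/kWh = 9 kWh
Runtime = 3 h/day × 30 days = 90 h
Power = 9 kWh ÷ 90 h = 0.1 kW = 100 W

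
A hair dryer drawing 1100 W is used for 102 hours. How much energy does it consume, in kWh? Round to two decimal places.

Energy = 1.1 kW × 102 h = 112.2 kWh

112.20 kWh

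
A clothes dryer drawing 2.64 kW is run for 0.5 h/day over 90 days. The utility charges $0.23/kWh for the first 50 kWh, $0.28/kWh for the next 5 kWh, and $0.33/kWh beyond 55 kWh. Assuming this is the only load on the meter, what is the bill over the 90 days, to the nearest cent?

Runtime = 0.5 h/day × 90 days = 45 h
Energy = 2.64 kW × 45 h = 118.8 kWh
Tier 1 (0–50 kWh): 50 × $0.23 = $11.5
Tier 2 (50–55 kWh): 5 × $0.28 = $1.4
Above 55 kWh: 63.8 × $0.33 = $21.054
Bill = $33.95

$33.95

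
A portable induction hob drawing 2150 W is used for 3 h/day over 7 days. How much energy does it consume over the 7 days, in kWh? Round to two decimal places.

Runtime = 3 h/day × 7 days = 21 h
Energy = 2.15 kW × 21 h = 45.15 kWh

45.15 kWh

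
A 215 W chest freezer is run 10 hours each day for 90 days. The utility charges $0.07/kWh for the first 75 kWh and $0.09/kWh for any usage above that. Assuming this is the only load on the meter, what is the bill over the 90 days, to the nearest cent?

$15.92

Runtime = 10 h/day × 90 days = 900 h
Energy = 0.215 kW × 900 h = 193.5 kWh
Tier 1 (0–75 kWh): 75 × $0.07 = $5.25
Above 75 kWh: 118.5 × $0.09 = $10.665
Bill = $15.92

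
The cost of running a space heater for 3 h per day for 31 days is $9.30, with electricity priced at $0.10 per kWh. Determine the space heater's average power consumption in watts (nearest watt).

1000 W

Energy = $9.30 ÷ $0.10/kWh = 93 kWh
Runtime = 3 h/day × 31 days = 93 h
Power = 93 kWh ÷ 93 h = 1 kW = 1000 W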